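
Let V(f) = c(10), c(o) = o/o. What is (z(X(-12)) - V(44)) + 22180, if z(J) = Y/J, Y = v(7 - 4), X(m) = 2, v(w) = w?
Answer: 44361/2 ≈ 22181.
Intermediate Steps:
c(o) = 1
V(f) = 1
Y = 3 (Y = 7 - 4 = 3)
z(J) = 3/J
(z(X(-12)) - V(44)) + 22180 = (3/2 - 1*1) + 22180 = (3*(½) - 1) + 22180 = (3/2 - 1) + 22180 = ½ + 22180 = 44361/2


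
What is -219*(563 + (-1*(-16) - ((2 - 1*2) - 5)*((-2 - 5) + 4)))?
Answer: -123516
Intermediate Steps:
-219*(563 + (-1*(-16) - ((2 - 1*2) - 5)*((-2 - 5) + 4))) = -219*(563 + (16 - ((2 - 2) - 5)*(-7 + 4))) = -219*(563 + (16 - (0 - 5)*(-3))) = -219*(563 + (16 - (-5)*(-3))) = -219*(563 + (16 - 1*15)) = -219*(563 + (16 - 15)) = -219*(563 + 1) = -219*564 = -123516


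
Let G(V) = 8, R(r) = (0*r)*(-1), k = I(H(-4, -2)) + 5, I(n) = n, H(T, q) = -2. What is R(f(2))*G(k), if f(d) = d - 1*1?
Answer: 0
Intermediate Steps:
f(d) = -1 + d (f(d) = d - 1 = -1 + d)
k = 3 (k = -2 + 5 = 3)
R(r) = 0 (R(r) = 0*(-1) = 0)
R(f(2))*G(k) = 0*8 = 0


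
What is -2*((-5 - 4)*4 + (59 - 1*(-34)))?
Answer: -114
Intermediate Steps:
-2*((-5 - 4)*4 + (59 - 1*(-34))) = -2*(-9*4 + (59 + 34)) = -2*(-36 + 93) = -2*57 = -114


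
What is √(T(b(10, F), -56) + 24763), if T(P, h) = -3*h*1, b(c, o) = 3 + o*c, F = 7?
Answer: √24931 ≈ 157.90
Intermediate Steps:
b(c, o) = 3 + c*o
T(P, h) = -3*h
√(T(b(10, F), -56) + 24763) = √(-3*(-56) + 24763) = √(168 + 24763) = √24931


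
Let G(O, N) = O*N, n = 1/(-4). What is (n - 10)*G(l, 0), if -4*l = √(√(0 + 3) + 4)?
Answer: 0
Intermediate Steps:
n = -¼ ≈ -0.25000
l = -√(4 + √3)/4 (l = -√(√(0 + 3) + 4)/4 = -√(√3 + 4)/4 = -√(4 + √3)/4 ≈ -0.59854)
G(O, N) = N*O
(n - 10)*G(l, 0) = (-¼ - 10)*(0*(-√(4 + √3)/4)) = -41/4*0 = 0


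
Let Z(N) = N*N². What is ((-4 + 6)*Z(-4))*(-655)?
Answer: 83840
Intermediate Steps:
Z(N) = N³
((-4 + 6)*Z(-4))*(-655) = ((-4 + 6)*(-4)³)*(-655) = (2*(-64))*(-655) = -128*(-655) = 83840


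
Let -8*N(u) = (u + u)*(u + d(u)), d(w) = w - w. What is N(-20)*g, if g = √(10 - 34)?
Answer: -200*I*√6 ≈ -489.9*I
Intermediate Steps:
d(w) = 0
N(u) = -u²/4 (N(u) = -(u + u)*(u + 0)/8 = -2*u*u/8 = -u²/4)
g = 2*I*√6 (g = √(-24) = 2*I*√6 ≈ 4.899*I)
N(-20)*g = (-¼*(-20)²)*(2*I*√6) = (-¼*400)*(2*I*√6) = -200*I*√6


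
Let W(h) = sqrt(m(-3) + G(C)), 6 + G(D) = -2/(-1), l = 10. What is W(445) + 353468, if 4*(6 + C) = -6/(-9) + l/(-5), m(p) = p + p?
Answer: 353468 + I*sqrt(10) ≈ 3.5347e+5 + 3.1623*I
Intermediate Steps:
m(p) = 2*p
C = -19/3 (C = -6 + (-6/(-9) + 10/(-5))/4 = -6 + (-6*(-1/9) + 10*(-1/5))/4 = -6 + (2/3 - 2)/4 = -6 + (1/4)*(-4/3) = -6 - 1/3 = -19/3 ≈ -6.3333)
G(D) = -4 (G(D) = -6 - 2/(-1) = -6 - 2*(-1) = -6 + 2 = -4)
W(h) = I*sqrt(10) (W(h) = sqrt(2*(-3) - 4) = sqrt(-6 - 4) = sqrt(-10) = I*sqrt(10))
W(445) + 353468 = I*sqrt(10) + 353468 = 353468 + I*sqrt(10)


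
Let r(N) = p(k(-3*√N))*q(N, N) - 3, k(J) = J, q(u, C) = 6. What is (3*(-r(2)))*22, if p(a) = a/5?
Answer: 198 + 1188*√2/5 ≈ 534.02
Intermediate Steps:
p(a) = a/5 (p(a) = a*(⅕) = a/5)
r(N) = -3 - 18*√N/5 (r(N) = ((-3*√N)/5)*6 - 3 = -3*√N/5*6 - 3 = -18*√N/5 - 3 = -3 - 18*√N/5)
(3*(-r(2)))*22 = (3*(-(-3 - 18*√2/5)))*22 = (3*(3 + 18*√2/5))*22 = (9 + 54*√2/5)*22 = 198 + 1188*√2/5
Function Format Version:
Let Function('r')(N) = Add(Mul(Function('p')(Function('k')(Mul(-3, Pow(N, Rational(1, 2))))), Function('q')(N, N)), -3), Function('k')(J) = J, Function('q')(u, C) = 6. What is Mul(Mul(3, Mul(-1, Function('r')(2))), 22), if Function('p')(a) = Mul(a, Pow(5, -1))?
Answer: Add(198, Mul(Rational(1188, 5), Pow(2, Rational(1, 2)))) ≈ 534.02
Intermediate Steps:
Function('p')(a) = Mul(Rational(1, 5), a) (Function('p')(a) = Mul(a, Rational(1, 5)) = Mul(Rational(1, 5), a))
Function('r')(N) = Add(-3, Mul(Rational(-18, 5), Pow(N, Rational(1, 2)))) (Function('r')(N) = Add(Mul(Mul(Rational(1, 5), Mul(-3, Pow(N, Rational(1, 2)))), 6), -3) = Add(Mul(Mul(Rational(-3, 5), Pow(N, Rational(1, 2))), 6), -3) = Add(Mul(Rational(-18, 5), Pow(N, Rational(1, 2))), -3) = Add(-3, Mul(Rational(-18, 5), Pow(N, Rational(1, 2)))))
Mul(Mul(3, Mul(-1, Function('r')(2))), 22) = Mul(Mul(3, Mul(-1, Add(-3, Mul(Rational(-18, 5), Pow(2, Rational(1, 2)))))), 22) = Mul(Mul(3, Add(3, Mul(Rational(18, 5), Pow(2, Rational(1, 2))))), 22) = Mul(Add(9, Mul(Rational(54, 5), Pow(2, Rational(1, 2)))), 22) = Add(198, Mul(Rational(1188, 5), Pow(2, Rational(1, 2))))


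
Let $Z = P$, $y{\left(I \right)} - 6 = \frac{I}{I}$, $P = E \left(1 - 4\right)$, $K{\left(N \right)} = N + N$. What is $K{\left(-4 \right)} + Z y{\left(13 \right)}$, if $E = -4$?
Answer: $76$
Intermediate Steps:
$K{\left(N \right)} = 2 N$
$P = 12$ ($P = - 4 \left(1 - 4\right) = \left(-4\right) \left(-3\right) = 12$)
$y{\left(I \right)} = 7$ ($y{\left(I \right)} = 6 + \frac{I}{I} = 6 + 1 = 7$)
$Z = 12$
$K{\left(-4 \right)} + Z y{\left(13 \right)} = 2 \left(-4\right) + 12 \cdot 7 = -8 + 84 = 76$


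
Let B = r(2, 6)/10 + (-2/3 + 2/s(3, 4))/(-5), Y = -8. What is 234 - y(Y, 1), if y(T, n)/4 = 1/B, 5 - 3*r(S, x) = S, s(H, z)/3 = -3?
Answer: 1098/5 ≈ 219.60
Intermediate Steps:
s(H, z) = -9 (s(H, z) = 3*(-3) = -9)
r(S, x) = 5/3 - S/3
B = 5/18 (B = (5/3 - ⅓*2)/10 + (-2/3 + 2/(-9))/(-5) = (5/3 - ⅔)*(⅒) + (-2*⅓ + 2*(-⅑))*(-⅕) = 1*(⅒) + (-⅔ - 2/9)*(-⅕) = ⅒ - 8/9*(-⅕) = ⅒ + 8/45 = 5/18 ≈ 0.27778)
y(T, n) = 72/5 (y(T, n) = 4/(5/18) = 4*(18/5) = 72/5)
234 - y(Y, 1) = 234 - 1*72/5 = 234 - 72/5 = 1098/5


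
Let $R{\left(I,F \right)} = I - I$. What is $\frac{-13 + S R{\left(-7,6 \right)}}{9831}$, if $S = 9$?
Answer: $- \frac{13}{9831} \approx -0.0013223$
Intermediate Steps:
$R{\left(I,F \right)} = 0$
$\frac{-13 + S R{\left(-7,6 \right)}}{9831} = \frac{-13 + 9 \cdot 0}{9831} = \left(-13 + 0\right) \frac{1}{9831} = \left(-13\right) \frac{1}{9831} = - \frac{13}{9831}$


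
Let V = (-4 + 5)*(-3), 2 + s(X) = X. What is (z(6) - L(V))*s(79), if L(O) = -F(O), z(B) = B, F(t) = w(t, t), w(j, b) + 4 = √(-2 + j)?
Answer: 154 + 77*I*√5 ≈ 154.0 + 172.18*I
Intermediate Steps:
s(X) = -2 + X
w(j, b) = -4 + √(-2 + j)
F(t) = -4 + √(-2 + t)
V = -3 (V = 1*(-3) = -3)
L(O) = 4 - √(-2 + O) (L(O) = -(-4 + √(-2 + O)) = 4 - √(-2 + O))
(z(6) - L(V))*s(79) = (6 - (4 - √(-2 - 3)))*(-2 + 79) = (6 - (4 - √(-5)))*77 = (6 - (4 - I*√5))*77 = (6 + (-4 + I*√5))*77 = (2 + I*√5)*77 = 154 + 77*I*√5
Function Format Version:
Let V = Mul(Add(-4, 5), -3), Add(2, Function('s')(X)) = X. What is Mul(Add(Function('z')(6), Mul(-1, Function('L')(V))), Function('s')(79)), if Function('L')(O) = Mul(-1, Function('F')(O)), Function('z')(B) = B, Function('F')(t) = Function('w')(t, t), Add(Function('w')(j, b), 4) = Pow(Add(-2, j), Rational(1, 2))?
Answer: Add(154, Mul(77, I, Pow(5, Rational(1, 2)))) ≈ Add(154.00, Mul(172.18, I))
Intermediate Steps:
Function('s')(X) = Add(-2, X)
Function('w')(j, b) = Add(-4, Pow(Add(-2, j), Rational(1, 2)))
Function('F')(t) = Add(-4, Pow(Add(-2, t), Rational(1, 2)))
V = -3 (V = Mul(1, -3) = -3)
Function('L')(O) = Add(4, Mul(-1, Pow(Add(-2, O), Rational(1, 2)))) (Function('L')(O) = Mul(-1, Add(-4, Pow(Add(-2, O), Rational(1, 2)))) = Add(4, Mul(-1, Pow(Add(-2, O), Rational(1, 2)))))
Mul(Add(Function('z')(6), Mul(-1, Function('L')(V))), Function('s')(79)) = Mul(Add(6, Mul(-1, Add(4, Mul(-1, Pow(Add(-2, -3), Rational(1, 2)))))), Add(-2, 79)) = Mul(Add(6, Mul(-1, Add(4, Mul(-1, Pow(-5, Rational(1, 2)))))), 77) = Mul(Add(6, Mul(-1, Add(4, Mul(-1, Mul(I, Pow(5, Rational(1, 2))))))), 77) = Mul(Add(6, Mul(-1, Add(4, Mul(-1, I, Pow(5, Rational(1, 2)))))), 77) = Mul(Add(6, Add(-4, Mul(I, Pow(5, Rational(1, 2))))), 77) = Mul(Add(2, Mul(I, Pow(5, Rational(1, 2)))), 77) = Add(154, Mul(77, I, Pow(5, Rational(1, 2))))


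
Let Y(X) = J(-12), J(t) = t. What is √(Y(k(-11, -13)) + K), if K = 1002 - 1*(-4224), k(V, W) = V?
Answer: √5214 ≈ 72.208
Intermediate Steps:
Y(X) = -12
K = 5226 (K = 1002 + 4224 = 5226)
√(Y(k(-11, -13)) + K) = √(-12 + 5226) = √5214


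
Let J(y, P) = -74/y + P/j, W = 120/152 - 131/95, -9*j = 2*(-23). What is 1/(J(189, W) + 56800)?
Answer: 412965/23456202682 ≈ 1.7606e-5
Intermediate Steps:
j = 46/9 (j = -2*(-23)/9 = -⅑*(-46) = 46/9 ≈ 5.1111)
W = -56/95 (W = 120*(1/152) - 131*1/95 = 15/19 - 131/95 = -56/95 ≈ -0.58947)
J(y, P) = -74/y + 9*P/46 (J(y, P) = -74/y + P/(46/9) = -74/y + P*(9/46) = -74/y + 9*P/46)
1/(J(189, W) + 56800) = 1/((-74/189 + (9/46)*(-56/95)) + 56800) = 1/((-74*1/189 - 252/2185) + 56800) = 1/((-74/189 - 252/2185) + 56800) = 1/(-209318/412965 + 56800) = 1/(23456202682/412965) = 412965/23456202682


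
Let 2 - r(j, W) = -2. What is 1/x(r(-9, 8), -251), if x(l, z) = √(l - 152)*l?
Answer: -I*√37/296 ≈ -0.02055*I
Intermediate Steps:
r(j, W) = 4 (r(j, W) = 2 - 1*(-2) = 2 + 2 = 4)
x(l, z) = l*√(-152 + l) (x(l, z) = √(-152 + l)*l = l*√(-152 + l))
1/x(r(-9, 8), -251) = 1/(4*√(-152 + 4)) = 1/(4*√(-148)) = 1/(4*(2*I*√37)) = 1/(8*I*√37) = -I*√37/296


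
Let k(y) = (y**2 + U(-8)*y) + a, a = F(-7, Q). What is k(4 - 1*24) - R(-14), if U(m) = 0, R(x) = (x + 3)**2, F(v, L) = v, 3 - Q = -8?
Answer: 272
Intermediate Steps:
Q = 11 (Q = 3 - 1*(-8) = 3 + 8 = 11)
R(x) = (3 + x)**2
a = -7
k(y) = -7 + y**2 (k(y) = (y**2 + 0*y) - 7 = (y**2 + 0) - 7 = y**2 - 7 = -7 + y**2)
k(4 - 1*24) - R(-14) = (-7 + (4 - 1*24)**2) - (3 - 14)**2 = (-7 + (4 - 24)**2) - 1*(-11)**2 = (-7 + (-20)**2) - 1*121 = (-7 + 400) - 121 = 393 - 121 = 272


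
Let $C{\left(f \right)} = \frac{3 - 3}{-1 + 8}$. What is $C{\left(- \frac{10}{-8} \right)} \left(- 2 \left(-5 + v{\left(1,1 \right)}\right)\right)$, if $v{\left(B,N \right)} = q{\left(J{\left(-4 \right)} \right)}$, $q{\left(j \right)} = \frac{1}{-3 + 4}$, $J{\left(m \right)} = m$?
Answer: $0$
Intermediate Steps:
$q{\left(j \right)} = 1$ ($q{\left(j \right)} = 1^{-1} = 1$)
$v{\left(B,N \right)} = 1$
$C{\left(f \right)} = 0$ ($C{\left(f \right)} = \frac{0}{7} = 0 \cdot \frac{1}{7} = 0$)
$C{\left(- \frac{10}{-8} \right)} \left(- 2 \left(-5 + v{\left(1,1 \right)}\right)\right) = 0 \left(- 2 \left(-5 + 1\right)\right) = 0 \left(\left(-2\right) \left(-4\right)\right) = 0 \cdot 8 = 0$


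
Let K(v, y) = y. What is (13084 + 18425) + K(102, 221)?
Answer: 31730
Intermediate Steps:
(13084 + 18425) + K(102, 221) = (13084 + 18425) + 221 = 31509 + 221 = 31730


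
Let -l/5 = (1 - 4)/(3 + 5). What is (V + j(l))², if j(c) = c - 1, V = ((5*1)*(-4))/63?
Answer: 78961/254016 ≈ 0.31085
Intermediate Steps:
V = -20/63 (V = (5*(-4))*(1/63) = -20*1/63 = -20/63 ≈ -0.31746)
l = 15/8 (l = -5*(1 - 4)/(3 + 5) = -(-15)/8 = -5*(-3/8) = 15/8 ≈ 1.8750)
j(c) = -1 + c
(V + j(l))² = (-20/63 + (-1 + 15/8))² = (-20/63 + 7/8)² = (281/504)² = 78961/254016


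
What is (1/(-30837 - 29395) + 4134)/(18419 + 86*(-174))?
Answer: 248999087/208101560 ≈ 1.1965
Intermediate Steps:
(1/(-30837 - 29395) + 4134)/(18419 + 86*(-174)) = (1/(-60232) + 4134)/(18419 - 14964) = (-1/60232 + 4134)/3455 = (248999087/60232)*(1/3455) = 248999087/208101560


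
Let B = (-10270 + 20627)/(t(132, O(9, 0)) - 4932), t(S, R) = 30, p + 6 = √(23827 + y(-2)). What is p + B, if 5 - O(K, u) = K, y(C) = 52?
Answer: -39769/4902 + √23879 ≈ 146.42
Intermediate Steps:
O(K, u) = 5 - K
p = -6 + √23879 (p = -6 + √(23827 + 52) = -6 + √23879 ≈ 148.53)
B = -10357/4902 (B = (-10270 + 20627)/(30 - 4932) = 10357/(-4902) = 10357*(-1/4902) = -10357/4902 ≈ -2.1128)
p + B = (-6 + √23879) - 10357/4902 = -39769/4902 + √23879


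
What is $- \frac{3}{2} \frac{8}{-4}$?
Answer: $3$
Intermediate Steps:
$- \frac{3}{2} \frac{8}{-4} = \left(-3\right) \frac{1}{2} \cdot 8 \left(- \frac{1}{4}\right) = \left(- \frac{3}{2}\right) \left(-2\right) = 3$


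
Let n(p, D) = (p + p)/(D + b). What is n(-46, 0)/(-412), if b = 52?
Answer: 23/5356 ≈ 0.0042942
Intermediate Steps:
n(p, D) = 2*p/(52 + D) (n(p, D) = (p + p)/(D + 52) = (2*p)/(52 + D) = 2*p/(52 + D))
n(-46, 0)/(-412) = (2*(-46)/(52 + 0))/(-412) = (2*(-46)/52)*(-1/412) = (2*(-46)*(1/52))*(-1/412) = -23/13*(-1/412) = 23/5356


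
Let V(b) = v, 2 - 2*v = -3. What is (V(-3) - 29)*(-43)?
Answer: 2279/2 ≈ 1139.5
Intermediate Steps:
v = 5/2 (v = 1 - ½*(-3) = 1 + 3/2 = 5/2 ≈ 2.5000)
V(b) = 5/2
(V(-3) - 29)*(-43) = (5/2 - 29)*(-43) = -53/2*(-43) = 2279/2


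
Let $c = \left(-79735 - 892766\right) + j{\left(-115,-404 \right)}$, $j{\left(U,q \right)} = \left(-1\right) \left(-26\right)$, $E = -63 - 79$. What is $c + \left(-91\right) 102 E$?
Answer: $345569$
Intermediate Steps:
$E = -142$
$j{\left(U,q \right)} = 26$
$c = -972475$ ($c = \left(-79735 - 892766\right) + 26 = -972501 + 26 = -972475$)
$c + \left(-91\right) 102 E = -972475 + \left(-91\right) 102 \left(-142\right) = -972475 - -1318044 = -972475 + 1318044 = 345569$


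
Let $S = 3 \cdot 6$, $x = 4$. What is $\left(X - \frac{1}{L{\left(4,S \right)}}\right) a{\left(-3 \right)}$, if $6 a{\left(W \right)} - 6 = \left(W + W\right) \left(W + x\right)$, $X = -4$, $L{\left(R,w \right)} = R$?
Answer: $0$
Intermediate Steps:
$S = 18$
$a{\left(W \right)} = 1 + \frac{W \left(4 + W\right)}{3}$ ($a{\left(W \right)} = 1 + \frac{\left(W + W\right) \left(W + 4\right)}{6} = 1 + \frac{2 W \left(4 + W\right)}{6} = 1 + \frac{W \left(4 + W\right)}{3}$)
$\left(X - \frac{1}{L{\left(4,S \right)}}\right) a{\left(-3 \right)} = \left(-4 - \frac{1}{4}\right) \left(1 + \frac{\left(-3\right)^{2}}{3} + \frac{4}{3} \left(-3\right)\right) = \left(-4 - \frac{1}{4}\right) \left(1 + \frac{1}{3} \cdot 9 - 4\right) = \left(-4 - \frac{1}{4}\right) \left(1 + 3 - 4\right) = \left(- \frac{17}{4}\right) 0 = 0$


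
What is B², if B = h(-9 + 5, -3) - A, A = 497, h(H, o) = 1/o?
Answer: 2226064/9 ≈ 2.4734e+5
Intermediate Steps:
B = -1492/3 (B = 1/(-3) - 1*497 = -⅓ - 497 = -1492/3 ≈ -497.33)
B² = (-1492/3)² = 2226064/9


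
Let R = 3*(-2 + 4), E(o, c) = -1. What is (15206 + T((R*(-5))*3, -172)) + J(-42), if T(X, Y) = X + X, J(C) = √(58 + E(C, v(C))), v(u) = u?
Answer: 15026 + √57 ≈ 15034.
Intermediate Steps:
R = 6 (R = 3*2 = 6)
J(C) = √57 (J(C) = √(58 - 1) = √57)
T(X, Y) = 2*X
(15206 + T((R*(-5))*3, -172)) + J(-42) = (15206 + 2*((6*(-5))*3)) + √57 = (15206 + 2*(-30*3)) + √57 = (15206 + 2*(-90)) + √57 = (15206 - 180) + √57 = 15026 + √57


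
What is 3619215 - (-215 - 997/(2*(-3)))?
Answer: 21715583/6 ≈ 3.6193e+6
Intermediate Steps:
3619215 - (-215 - 997/(2*(-3))) = 3619215 - (-215 - 997/(-6)) = 3619215 - (-215 - 1/6*(-997)) = 3619215 - (-215 + 997/6) = 3619215 - 1*(-293/6) = 3619215 + 293/6 = 21715583/6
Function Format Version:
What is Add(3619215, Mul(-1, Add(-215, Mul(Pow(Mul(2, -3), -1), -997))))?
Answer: Rational(21715583, 6) ≈ 3.6193e+6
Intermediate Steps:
Add(3619215, Mul(-1, Add(-215, Mul(Pow(Mul(2, -3), -1), -997)))) = Add(3619215, Mul(-1, Add(-215, Mul(Pow(-6, -1), -997)))) = Add(3619215, Mul(-1, Add(-215, Mul(Rational(-1, 6), -997)))) = Add(3619215, Mul(-1, Add(-215, Rational(997, 6)))) = Add(3619215, Mul(-1, Rational(-293, 6))) = Add(3619215, Rational(293, 6)) = Rational(21715583, 6)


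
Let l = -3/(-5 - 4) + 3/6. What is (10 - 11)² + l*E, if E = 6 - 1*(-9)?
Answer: 27/2 ≈ 13.500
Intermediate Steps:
l = ⅚ (l = -3/(-9) + 3*(⅙) = -3*(-⅑) + ½ = ⅓ + ½ = ⅚ ≈ 0.83333)
E = 15 (E = 6 + 9 = 15)
(10 - 11)² + l*E = (10 - 11)² + (⅚)*15 = (-1)² + 25/2 = 1 + 25/2 = 27/2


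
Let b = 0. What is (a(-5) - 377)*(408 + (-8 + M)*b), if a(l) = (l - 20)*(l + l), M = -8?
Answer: -51816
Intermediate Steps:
a(l) = 2*l*(-20 + l) (a(l) = (-20 + l)*(2*l) = 2*l*(-20 + l))
(a(-5) - 377)*(408 + (-8 + M)*b) = (2*(-5)*(-20 - 5) - 377)*(408 + (-8 - 8)*0) = (2*(-5)*(-25) - 377)*(408 - 16*0) = (250 - 377)*(408 + 0) = -127*408 = -51816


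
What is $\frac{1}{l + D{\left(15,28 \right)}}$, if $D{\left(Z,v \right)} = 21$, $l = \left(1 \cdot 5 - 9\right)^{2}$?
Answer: $\frac{1}{37} \approx 0.027027$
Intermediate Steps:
$l = 16$ ($l = \left(5 - 9\right)^{2} = \left(-4\right)^{2} = 16$)
$\frac{1}{l + D{\left(15,28 \right)}} = \frac{1}{16 + 21} = \frac{1}{37}$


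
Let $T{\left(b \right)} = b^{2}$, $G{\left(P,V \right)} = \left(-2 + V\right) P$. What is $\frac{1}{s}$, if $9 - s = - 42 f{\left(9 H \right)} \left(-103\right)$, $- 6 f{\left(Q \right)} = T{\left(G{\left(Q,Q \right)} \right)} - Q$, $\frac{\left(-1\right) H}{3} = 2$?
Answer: $\frac{1}{6593278239} \approx 1.5167 \cdot 10^{-10}$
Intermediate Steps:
$G{\left(P,V \right)} = P \left(-2 + V\right)$
$H = -6$ ($H = \left(-3\right) 2 = -6$)
$f{\left(Q \right)} = \frac{Q}{6} - \frac{Q^{2} \left(-2 + Q\right)^{2}}{6}$ ($f{\left(Q \right)} = - \frac{\left(Q \left(-2 + Q\right)\right)^{2} - Q}{6} = - \frac{Q^{2} \left(-2 + Q\right)^{2} - Q}{6} = - \frac{- Q + Q^{2} \left(-2 + Q\right)^{2}}{6} = \frac{Q}{6} - \frac{Q^{2} \left(-2 + Q\right)^{2}}{6}$)
$s = 6593278239$ ($s = 9 - - 42 \frac{9 \left(-6\right) \left(1 - 9 \left(-6\right) \left(-2 + 9 \left(-6\right)\right)^{2}\right)}{6} \left(-103\right) = 9 - - 42 \cdot \frac{1}{6} \left(-54\right) \left(1 - - 54 \left(-2 - 54\right)^{2}\right) \left(-103\right) = 9 - - 42 \cdot \frac{1}{6} \left(-54\right) \left(1 - - 54 \left(-56\right)^{2}\right) \left(-103\right) = 9 - - 42 \cdot \frac{1}{6} \left(-54\right) \left(1 - \left(-54\right) 3136\right) \left(-103\right) = 9 - - 42 \cdot \frac{1}{6} \left(-54\right) \left(1 + 169344\right) \left(-103\right) = 9 - - 42 \cdot \frac{1}{6} \left(-54\right) 169345 \left(-103\right) = 9 - \left(-42\right) \left(-1524105\right) \left(-103\right) = 9 - 64012410 \left(-103\right) = 9 - -6593278230 = 9 + 6593278230 = 6593278239$)
$\frac{1}{s} = \frac{1}{6593278239}$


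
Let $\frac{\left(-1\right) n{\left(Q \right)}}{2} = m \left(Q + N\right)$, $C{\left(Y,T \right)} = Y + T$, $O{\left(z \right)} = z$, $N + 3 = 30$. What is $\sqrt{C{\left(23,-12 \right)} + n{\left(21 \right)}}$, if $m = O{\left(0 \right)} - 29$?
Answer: $\sqrt{2795} \approx 52.868$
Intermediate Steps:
$N = 27$ ($N = -3 + 30 = 27$)
$C{\left(Y,T \right)} = T + Y$
$m = -29$ ($m = 0 - 29 = -29$)
$n{\left(Q \right)} = 1566 + 58 Q$ ($n{\left(Q \right)} = - 2 \left(- 29 \left(Q + 27\right)\right) = - 2 \left(- 29 \left(27 + Q\right)\right) = - 2 \left(-783 - 29 Q\right) = 1566 + 58 Q$)
$\sqrt{C{\left(23,-12 \right)} + n{\left(21 \right)}} = \sqrt{\left(-12 + 23\right) + \left(1566 + 58 \cdot 21\right)} = \sqrt{11 + \left(1566 + 1218\right)} = \sqrt{11 + 2784} = \sqrt{2795}$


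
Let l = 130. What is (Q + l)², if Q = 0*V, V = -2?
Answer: 16900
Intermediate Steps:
Q = 0 (Q = 0*(-2) = 0)
(Q + l)² = (0 + 130)² = 130² = 16900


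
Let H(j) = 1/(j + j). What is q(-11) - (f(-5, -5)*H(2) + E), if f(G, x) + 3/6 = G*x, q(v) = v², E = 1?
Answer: 911/8 ≈ 113.88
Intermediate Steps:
H(j) = 1/(2*j)
f(G, x) = -½ + G*x
q(-11) - (f(-5, -5)*H(2) + E) = (-11)² - ((-½ - 5*(-5))*((½)/2) + 1) = 121 - ((-½ + 25)*((½)*(½)) + 1) = 121 - ((49/2)*(¼) + 1) = 121 - (49/8 + 1) = 121 - 1*57/8 = 121 - 57/8 = 911/8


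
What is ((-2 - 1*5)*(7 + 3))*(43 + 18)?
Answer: -4270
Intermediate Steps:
((-2 - 1*5)*(7 + 3))*(43 + 18) = ((-2 - 5)*10)*61 = -7*10*61 = -70*61 = -4270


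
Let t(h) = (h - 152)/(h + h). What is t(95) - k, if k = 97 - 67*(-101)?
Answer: -68643/10 ≈ -6864.3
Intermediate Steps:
k = 6864 (k = 97 + 6767 = 6864)
t(h) = (-152 + h)/(2*h) (t(h) = (-152 + h)/((2*h)) = (-152 + h)*(1/(2*h)) = (-152 + h)/(2*h))
t(95) - k = (1/2)*(-152 + 95)/95 - 1*6864 = (1/2)*(1/95)*(-57) - 6864 = -3/10 - 6864 = -68643/10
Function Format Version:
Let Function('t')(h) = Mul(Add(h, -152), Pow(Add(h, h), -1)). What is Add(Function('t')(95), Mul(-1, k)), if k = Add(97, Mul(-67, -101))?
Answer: Rational(-68643, 10) ≈ -6864.3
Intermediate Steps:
k = 6864 (k = Add(97, 6767) = 6864)
Function('t')(h) = Mul(Rational(1, 2), Pow(h, -1), Add(-152, h)) (Function('t')(h) = Mul(Add(-152, h), Pow(Mul(2, h), -1)) = Mul(Add(-152, h), Mul(Rational(1, 2), Pow(h, -1))) = Mul(Rational(1, 2), Pow(h, -1), Add(-152, h)))
Add(Function('t')(95), Mul(-1, k)) = Add(Mul(Rational(1, 2), Pow(95, -1), Add(-152, 95)), Mul(-1, 6864)) = Add(Mul(Rational(1, 2), Rational(1, 95), -57), -6864) = Add(Rational(-3, 10), -6864) = Rational(-68643, 10)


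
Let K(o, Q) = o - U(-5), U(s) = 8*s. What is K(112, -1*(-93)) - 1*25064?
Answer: -24912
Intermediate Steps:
K(o, Q) = 40 + o (K(o, Q) = o - 8*(-5) = o - 1*(-40) = o + 40 = 40 + o)
K(112, -1*(-93)) - 1*25064 = (40 + 112) - 1*25064 = 152 - 25064 = -24912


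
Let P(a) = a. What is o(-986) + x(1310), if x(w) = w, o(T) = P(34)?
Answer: 1344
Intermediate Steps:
o(T) = 34
o(-986) + x(1310) = 34 + 1310 = 1344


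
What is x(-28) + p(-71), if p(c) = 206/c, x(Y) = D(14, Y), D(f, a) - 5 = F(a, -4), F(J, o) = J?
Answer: -1839/71 ≈ -25.901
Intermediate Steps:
D(f, a) = 5 + a
x(Y) = 5 + Y
x(-28) + p(-71) = (5 - 28) + 206/(-71) = -23 + 206*(-1/71) = -23 - 206/71 = -1839/71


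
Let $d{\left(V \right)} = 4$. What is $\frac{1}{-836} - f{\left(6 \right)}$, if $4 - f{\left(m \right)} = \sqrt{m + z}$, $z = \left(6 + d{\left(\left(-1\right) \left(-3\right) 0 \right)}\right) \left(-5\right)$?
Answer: $- \frac{3345}{836} + 2 i \sqrt{11} \approx -4.0012 + 6.6332 i$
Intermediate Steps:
$z = -50$ ($z = \left(6 + 4\right) \left(-5\right) = 10 \left(-5\right) = -50$)
$f{\left(m \right)} = 4 - \sqrt{-50 + m}$ ($f{\left(m \right)} = 4 - \sqrt{m - 50} = 4 - \sqrt{-50 + m}$)
$\frac{1}{-836} - f{\left(6 \right)} = \frac{1}{-836} - \left(4 - \sqrt{-50 + 6}\right) = - \frac{1}{836} - \left(4 - \sqrt{-44}\right) = - \frac{1}{836} - \left(4 - 2 i \sqrt{11}\right) = - \frac{3345}{836} + 2 i \sqrt{11}$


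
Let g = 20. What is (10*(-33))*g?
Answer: -6600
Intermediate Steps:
(10*(-33))*g = (10*(-33))*20 = -330*20 = -6600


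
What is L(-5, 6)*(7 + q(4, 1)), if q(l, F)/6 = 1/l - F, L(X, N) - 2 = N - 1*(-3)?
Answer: 55/2 ≈ 27.500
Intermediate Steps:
L(X, N) = 5 + N (L(X, N) = 2 + (N - 1*(-3)) = 2 + (N + 3) = 2 + (3 + N) = 5 + N)
q(l, F) = -6*F + 6/l (q(l, F) = 6*(1/l - F) = -6*F + 6/l)
L(-5, 6)*(7 + q(4, 1)) = (5 + 6)*(7 + (-6*1 + 6/4)) = 11*(7 + (-6 + 6*(¼))) = 11*(7 + (-6 + 3/2)) = 11*(7 - 9/2) = 11*(5/2) = 55/2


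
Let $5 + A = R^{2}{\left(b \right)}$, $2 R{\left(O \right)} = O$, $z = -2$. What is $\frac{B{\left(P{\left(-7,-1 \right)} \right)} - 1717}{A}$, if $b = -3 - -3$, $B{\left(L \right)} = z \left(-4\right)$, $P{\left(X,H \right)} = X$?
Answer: $\frac{1709}{5} \approx 341.8$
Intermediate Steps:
$B{\left(L \right)} = 8$ ($B{\left(L \right)} = \left(-2\right) \left(-4\right) = 8$)
$b = 0$ ($b = -3 + 3 = 0$)
$R{\left(O \right)} = \frac{O}{2}$
$A = -5$ ($A = -5 + \left(\frac{1}{2} \cdot 0\right)^{2} = -5 + 0^{2} = -5 + 0 = -5$)
$\frac{B{\left(P{\left(-7,-1 \right)} \right)} - 1717}{A} = \frac{8 - 1717}{-5} = \left(8 - 1717\right) \left(- \frac{1}{5}\right) = \left(-1709\right) \left(- \frac{1}{5}\right) = \frac{1709}{5}$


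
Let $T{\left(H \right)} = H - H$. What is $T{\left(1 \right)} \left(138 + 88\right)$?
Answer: $0$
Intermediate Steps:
$T{\left(H \right)} = 0$
$T{\left(1 \right)} \left(138 + 88\right) = 0 \left(138 + 88\right) = 0 \cdot 226 = 0$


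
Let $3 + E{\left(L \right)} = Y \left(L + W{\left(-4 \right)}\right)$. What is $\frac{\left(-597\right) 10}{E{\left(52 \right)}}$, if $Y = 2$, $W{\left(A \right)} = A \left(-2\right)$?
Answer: $- \frac{1990}{39} \approx -51.026$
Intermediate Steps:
$W{\left(A \right)} = - 2 A$
$E{\left(L \right)} = 13 + 2 L$ ($E{\left(L \right)} = -3 + 2 \left(L - -8\right) = -3 + 2 \left(L + 8\right) = -3 + 2 \left(8 + L\right) = -3 + \left(16 + 2 L\right) = 13 + 2 L$)
$\frac{\left(-597\right) 10}{E{\left(52 \right)}} = \frac{\left(-597\right) 10}{13 + 2 \cdot 52} = - \frac{5970}{13 + 104} = - \frac{5970}{117} = \left(-5970\right) \frac{1}{117} = - \frac{1990}{39}$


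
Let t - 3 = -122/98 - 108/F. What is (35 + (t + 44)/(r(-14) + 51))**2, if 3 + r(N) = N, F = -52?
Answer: 621730673001/469068964 ≈ 1325.5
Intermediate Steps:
r(N) = -3 + N
t = 2441/637 (t = 3 + (-122/98 - 108/(-52)) = 3 + (-122*1/98 - 108*(-1/52)) = 3 + (-61/49 + 27/13) = 3 + 530/637 = 2441/637 ≈ 3.8320)
(35 + (t + 44)/(r(-14) + 51))**2 = (35 + (2441/637 + 44)/((-3 - 14) + 51))**2 = (35 + 30469/(637*(-17 + 51)))**2 = (35 + (30469/637)/34)**2 = (35 + (30469/637)*(1/34))**2 = (35 + 30469/21658)**2 = (788499/21658)**2 = 621730673001/469068964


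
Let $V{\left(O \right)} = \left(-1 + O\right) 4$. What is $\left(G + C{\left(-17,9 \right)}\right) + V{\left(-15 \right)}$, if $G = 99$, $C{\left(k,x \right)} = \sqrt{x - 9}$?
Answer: $35$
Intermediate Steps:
$C{\left(k,x \right)} = \sqrt{-9 + x}$
$V{\left(O \right)} = -4 + 4 O$
$\left(G + C{\left(-17,9 \right)}\right) + V{\left(-15 \right)} = \left(99 + \sqrt{-9 + 9}\right) + \left(-4 + 4 \left(-15\right)\right) = \left(99 + \sqrt{0}\right) - 64 = \left(99 + 0\right) - 64 = 99 - 64 = 35$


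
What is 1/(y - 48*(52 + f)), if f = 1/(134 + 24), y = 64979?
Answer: 79/4936133 ≈ 1.6004e-5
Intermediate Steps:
f = 1/158 ≈ 0.0063291
1/(y - 48*(52 + f)) = 1/(64979 - 48*(52 + 1/158)) = 1/(64979 - 48*8217/158) = 1/(64979 - 197208/79) = 1/(4936133/79) = 79/4936133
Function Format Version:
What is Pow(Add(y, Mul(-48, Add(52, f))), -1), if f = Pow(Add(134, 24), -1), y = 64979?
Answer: Rational(79, 4936133) ≈ 1.6004e-5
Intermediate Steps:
f = Rational(1, 158) (f = Pow(158, -1) = Rational(1, 158) ≈ 0.0063291)
Pow(Add(y, Mul(-48, Add(52, f))), -1) = Pow(Add(64979, Mul(-48, Add(52, Rational(1, 158)))), -1) = Pow(Add(64979, Mul(-48, Rational(8217, 158))), -1) = Pow(Add(64979, Rational(-197208, 79)), -1) = Pow(Rational(4936133, 79), -1) = Rational(79, 4936133)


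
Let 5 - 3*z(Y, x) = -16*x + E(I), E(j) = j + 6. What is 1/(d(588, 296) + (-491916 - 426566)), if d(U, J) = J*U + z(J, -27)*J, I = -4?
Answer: -1/786762 ≈ -1.2710e-6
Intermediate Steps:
E(j) = 6 + j
z(Y, x) = 1 + 16*x/3 (z(Y, x) = 5/3 - (-16*x + (6 - 4))/3 = 5/3 - (-16*x + 2)/3 = 5/3 - (2 - 16*x)/3 = 5/3 + (-2/3 + 16*x/3) = 1 + 16*x/3)
d(U, J) = -143*J + J*U (d(U, J) = J*U + (1 + (16/3)*(-27))*J = J*U + (1 - 144)*J = J*U - 143*J = -143*J + J*U)
1/(d(588, 296) + (-491916 - 426566)) = 1/(296*(-143 + 588) + (-491916 - 426566)) = 1/(296*445 - 918482) = 1/(131720 - 918482) = 1/(-786762) = -1/786762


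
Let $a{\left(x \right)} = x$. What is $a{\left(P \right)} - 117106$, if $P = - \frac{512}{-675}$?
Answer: $- \frac{79046038}{675} \approx -1.1711 \cdot 10^{5}$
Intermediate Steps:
$P = \frac{512}{675}$ ($P = \left(-512\right) \left(- \frac{1}{675}\right) = \frac{512}{675} \approx 0.75852$)
$a{\left(P \right)} - 117106 = \frac{512}{675} - 117106 = - \frac{79046038}{675}$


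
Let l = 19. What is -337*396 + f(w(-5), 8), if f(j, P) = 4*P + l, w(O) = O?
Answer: -133401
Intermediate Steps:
f(j, P) = 19 + 4*P (f(j, P) = 4*P + 19 = 19 + 4*P)
-337*396 + f(w(-5), 8) = -337*396 + (19 + 4*8) = -133452 + (19 + 32) = -133452 + 51 = -133401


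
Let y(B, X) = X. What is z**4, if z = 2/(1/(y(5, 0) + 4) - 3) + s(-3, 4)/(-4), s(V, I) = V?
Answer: 1/3748096 ≈ 2.6680e-7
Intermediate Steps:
z = 1/44 (z = 2/(1/(0 + 4) - 3) - 3/(-4) = 2/(1/4 - 3) - 3*(-1/4) = 2/(1/4 - 3) + 3/4 = 2/(-11/4) + 3/4 = 2*(-4/11) + 3/4 = -8/11 + 3/4 = 1/44 ≈ 0.022727)
z**4 = (1/44)**4 = 1/3748096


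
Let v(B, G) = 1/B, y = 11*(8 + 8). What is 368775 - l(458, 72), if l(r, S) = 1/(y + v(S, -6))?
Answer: 4673485503/12673 ≈ 3.6878e+5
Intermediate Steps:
y = 176 (y = 11*16 = 176)
l(r, S) = 1/(176 + 1/S)
368775 - l(458, 72) = 368775 - 72/(1 + 176*72) = 368775 - 72/(1 + 12672) = 368775 - 72/12673 = 4673485503/12673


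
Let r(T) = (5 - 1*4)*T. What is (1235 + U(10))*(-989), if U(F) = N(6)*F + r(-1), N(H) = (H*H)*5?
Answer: -3000626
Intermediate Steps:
r(T) = T (r(T) = (5 - 4)*T = 1*T = T)
N(H) = 5*H**2 (N(H) = H**2*5 = 5*H**2)
U(F) = -1 + 180*F (U(F) = (5*6**2)*F - 1 = (5*36)*F - 1 = 180*F - 1 = -1 + 180*F)
(1235 + U(10))*(-989) = (1235 + (-1 + 180*10))*(-989) = (1235 + (-1 + 1800))*(-989) = (1235 + 1799)*(-989) = 3034*(-989) = -3000626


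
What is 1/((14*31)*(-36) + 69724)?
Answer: 1/54100 ≈ 1.8484e-5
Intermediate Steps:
1/((14*31)*(-36) + 69724) = 1/(434*(-36) + 69724) = 1/(-15624 + 69724) = 1/54100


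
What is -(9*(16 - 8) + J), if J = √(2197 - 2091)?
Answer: -72 - √106 ≈ -82.296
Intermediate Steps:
J = √106 ≈ 10.296
-(9*(16 - 8) + J) = -(9*(16 - 8) + √106) = -(9*8 + √106) = -(72 + √106) = -72 - √106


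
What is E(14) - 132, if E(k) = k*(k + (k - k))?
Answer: 64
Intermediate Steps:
E(k) = k² (E(k) = k*(k + 0) = k*k = k²)
E(14) - 132 = 14² - 132 = 196 - 132 = 64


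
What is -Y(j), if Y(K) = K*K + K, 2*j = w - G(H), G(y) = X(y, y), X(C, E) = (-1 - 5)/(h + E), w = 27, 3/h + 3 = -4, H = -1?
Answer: -3534/25 ≈ -141.36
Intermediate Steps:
h = -3/7 (h = 3/(-3 - 4) = 3/(-7) = 3*(-1/7) = -3/7 ≈ -0.42857)
X(C, E) = -6/(-3/7 + E) (X(C, E) = (-1 - 5)/(-3/7 + E) = -6/(-3/7 + E))
G(y) = -42/(-3 + 7*y)
j = 57/5 (j = (27 - (-42)/(-3 + 7*(-1)))/2 = (27 - (-42)/(-3 - 7))/2 = (27 - (-42)/(-10))/2 = (27 - (-42)*(-1)/10)/2 = (27 - 1*21/5)/2 = (27 - 21/5)/2 = (1/2)*(114/5) = 57/5 ≈ 11.400)
Y(K) = K + K**2 (Y(K) = K**2 + K = K + K**2)
-Y(j) = -57*(1 + 57/5)/5 = -57*62/(5*5) = -1*3534/25 = -3534/25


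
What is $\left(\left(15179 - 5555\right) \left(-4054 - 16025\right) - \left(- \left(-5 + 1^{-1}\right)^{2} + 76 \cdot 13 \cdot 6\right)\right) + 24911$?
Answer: $-193221297$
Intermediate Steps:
$\left(\left(15179 - 5555\right) \left(-4054 - 16025\right) - \left(- \left(-5 + 1^{-1}\right)^{2} + 76 \cdot 13 \cdot 6\right)\right) + 24911 = \left(9624 \left(-20079\right) + \left(\left(-76\right) 78 + \left(-5 + 1\right)^{2}\right)\right) + 24911 = \left(-193240296 - \left(5928 - \left(-4\right)^{2}\right)\right) + 24911 = \left(-193240296 + \left(-5928 + 16\right)\right) + 24911 = \left(-193240296 - 5912\right) + 24911 = -193246208 + 24911 = -193221297$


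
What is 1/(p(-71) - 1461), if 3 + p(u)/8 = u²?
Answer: 1/38843 ≈ 2.5745e-5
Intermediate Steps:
p(u) = -24 + 8*u²
1/(p(-71) - 1461) = 1/((-24 + 8*(-71)²) - 1461) = 1/((-24 + 8*5041) - 1461) = 1/((-24 + 40328) - 1461) = 1/(40304 - 1461) = 1/38843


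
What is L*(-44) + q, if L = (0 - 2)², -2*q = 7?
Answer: -359/2 ≈ -179.50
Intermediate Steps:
q = -7/2 (q = -½*7 = -7/2 ≈ -3.5000)
L = 4 (L = (-2)² = 4)
L*(-44) + q = 4*(-44) - 7/2 = -176 - 7/2 = -359/2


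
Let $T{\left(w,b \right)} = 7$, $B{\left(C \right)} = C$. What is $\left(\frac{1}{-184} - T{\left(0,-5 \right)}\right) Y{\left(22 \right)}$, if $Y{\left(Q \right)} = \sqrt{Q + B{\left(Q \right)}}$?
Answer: $- \frac{1289 \sqrt{11}}{92} \approx -46.469$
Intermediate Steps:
$Y{\left(Q \right)} = \sqrt{2} \sqrt{Q}$ ($Y{\left(Q \right)} = \sqrt{Q + Q} = \sqrt{2 Q} = \sqrt{2} \sqrt{Q}$)
$\left(\frac{1}{-184} - T{\left(0,-5 \right)}\right) Y{\left(22 \right)} = \left(\frac{1}{-184} - 7\right) \sqrt{2} \sqrt{22} = \left(- \frac{1}{184} - 7\right) 2 \sqrt{11} = - \frac{1289 \cdot 2 \sqrt{11}}{184} = - \frac{1289 \sqrt{11}}{92}$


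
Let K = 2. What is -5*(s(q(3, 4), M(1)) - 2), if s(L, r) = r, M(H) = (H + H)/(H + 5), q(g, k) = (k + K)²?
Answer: 25/3 ≈ 8.3333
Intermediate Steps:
q(g, k) = (2 + k)² (q(g, k) = (k + 2)² = (2 + k)²)
M(H) = 2*H/(5 + H) (M(H) = (2*H)/(5 + H) = 2*H/(5 + H))
-5*(s(q(3, 4), M(1)) - 2) = -5*(2*1/(5 + 1) - 2) = -5*(2*1/6 - 2) = -5*(2*1*(⅙) - 2) = -5*(⅓ - 2) = -5*(-5/3) = 25/3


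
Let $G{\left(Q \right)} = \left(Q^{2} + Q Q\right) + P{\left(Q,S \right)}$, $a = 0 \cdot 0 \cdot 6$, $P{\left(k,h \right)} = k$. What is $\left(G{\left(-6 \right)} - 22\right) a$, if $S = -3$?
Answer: $0$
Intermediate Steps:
$a = 0$ ($a = 0 \cdot 6 = 0$)
$G{\left(Q \right)} = Q + 2 Q^{2}$ ($G{\left(Q \right)} = \left(Q^{2} + Q Q\right) + Q = \left(Q^{2} + Q^{2}\right) + Q = 2 Q^{2} + Q = Q + 2 Q^{2}$)
$\left(G{\left(-6 \right)} - 22\right) a = \left(- 6 \left(1 + 2 \left(-6\right)\right) - 22\right) 0 = \left(- 6 \left(1 - 12\right) - 22\right) 0 = \left(\left(-6\right) \left(-11\right) - 22\right) 0 = \left(66 - 22\right) 0 = 44 \cdot 0 = 0$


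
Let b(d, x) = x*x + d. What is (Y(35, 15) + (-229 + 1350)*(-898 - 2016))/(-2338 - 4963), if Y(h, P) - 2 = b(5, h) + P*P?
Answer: 3265137/7301 ≈ 447.22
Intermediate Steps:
b(d, x) = d + x² (b(d, x) = x² + d = d + x²)
Y(h, P) = 7 + P² + h² (Y(h, P) = 2 + ((5 + h²) + P*P) = 2 + ((5 + h²) + P²) = 2 + (5 + P² + h²) = 7 + P² + h²)
(Y(35, 15) + (-229 + 1350)*(-898 - 2016))/(-2338 - 4963) = ((7 + 15² + 35²) + (-229 + 1350)*(-898 - 2016))/(-2338 - 4963) = ((7 + 225 + 1225) + 1121*(-2914))/(-7301) = (1457 - 3266594)*(-1/7301) = -3265137*(-1/7301) = 3265137/7301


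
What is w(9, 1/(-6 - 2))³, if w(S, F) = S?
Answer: 729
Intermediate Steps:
w(9, 1/(-6 - 2))³ = 9³ = 729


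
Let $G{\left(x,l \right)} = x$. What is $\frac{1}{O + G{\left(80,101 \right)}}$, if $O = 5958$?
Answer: $\frac{1}{6038} \approx 0.00016562$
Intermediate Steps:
$\frac{1}{O + G{\left(80,101 \right)}} = \frac{1}{5958 + 80} = \frac{1}{6038}$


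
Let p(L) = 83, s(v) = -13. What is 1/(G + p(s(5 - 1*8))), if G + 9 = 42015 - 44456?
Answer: -1/2367 ≈ -0.00042248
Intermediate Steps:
G = -2450 (G = -9 + (42015 - 44456) = -9 - 2441 = -2450)
1/(G + p(s(5 - 1*8))) = 1/(-2450 + 83) = 1/(-2367) = -1/2367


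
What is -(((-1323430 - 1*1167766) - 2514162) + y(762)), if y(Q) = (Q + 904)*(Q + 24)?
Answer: 3695882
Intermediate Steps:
y(Q) = (24 + Q)*(904 + Q) (y(Q) = (904 + Q)*(24 + Q) = (24 + Q)*(904 + Q))
-(((-1323430 - 1*1167766) - 2514162) + y(762)) = -(((-1323430 - 1*1167766) - 2514162) + (21696 + 762² + 928*762)) = -(((-1323430 - 1167766) - 2514162) + (21696 + 580644 + 707136)) = -((-2491196 - 2514162) + 1309476) = -(-5005358 + 1309476) = -1*(-3695882) = 3695882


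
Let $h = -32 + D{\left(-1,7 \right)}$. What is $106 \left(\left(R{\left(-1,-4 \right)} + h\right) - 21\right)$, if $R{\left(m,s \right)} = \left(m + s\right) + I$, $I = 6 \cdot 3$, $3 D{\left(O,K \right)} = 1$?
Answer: $- \frac{12614}{3} \approx -4204.7$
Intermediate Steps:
$D{\left(O,K \right)} = \frac{1}{3}$ ($D{\left(O,K \right)} = \frac{1}{3} \cdot 1 = \frac{1}{3}$)
$I = 18$
$h = - \frac{95}{3}$ ($h = -32 + \frac{1}{3} = - \frac{95}{3} \approx -31.667$)
$R{\left(m,s \right)} = 18 + m + s$ ($R{\left(m,s \right)} = \left(m + s\right) + 18 = 18 + m + s$)
$106 \left(\left(R{\left(-1,-4 \right)} + h\right) - 21\right) = 106 \left(\left(\left(18 - 1 - 4\right) - \frac{95}{3}\right) - 21\right) = 106 \left(\left(13 - \frac{95}{3}\right) - 21\right) = 106 \left(- \frac{56}{3} - 21\right) = 106 \left(- \frac{119}{3}\right) = - \frac{12614}{3}$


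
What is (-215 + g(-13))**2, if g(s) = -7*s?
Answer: 15376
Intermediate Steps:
(-215 + g(-13))**2 = (-215 - 7*(-13))**2 = (-215 + 91)**2 = (-124)**2 = 15376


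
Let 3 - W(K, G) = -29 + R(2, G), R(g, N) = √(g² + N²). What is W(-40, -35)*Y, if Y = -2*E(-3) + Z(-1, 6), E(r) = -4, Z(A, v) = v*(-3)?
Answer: -320 + 10*√1229 ≈ 30.571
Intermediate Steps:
R(g, N) = √(N² + g²)
Z(A, v) = -3*v
W(K, G) = 32 - √(4 + G²) (W(K, G) = 3 - (-29 + √(G² + 2²)) = 3 - (-29 + √(G² + 4)) = 3 - (-29 + √(4 + G²)) = 3 + (29 - √(4 + G²)) = 32 - √(4 + G²))
Y = -10 (Y = -2*(-4) - 3*6 = 8 - 18 = -10)
W(-40, -35)*Y = (32 - √(4 + (-35)²))*(-10) = (32 - √(4 + 1225))*(-10) = (32 - √1229)*(-10) = -320 + 10*√1229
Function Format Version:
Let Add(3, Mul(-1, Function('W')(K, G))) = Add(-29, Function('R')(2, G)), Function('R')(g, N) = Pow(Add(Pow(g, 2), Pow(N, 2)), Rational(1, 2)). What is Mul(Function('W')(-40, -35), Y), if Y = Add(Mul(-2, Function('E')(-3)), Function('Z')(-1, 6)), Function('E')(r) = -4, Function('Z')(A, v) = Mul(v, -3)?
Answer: Add(-320, Mul(10, Pow(1229, Rational(1, 2)))) ≈ 30.571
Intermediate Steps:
Function('R')(g, N) = Pow(Add(Pow(N, 2), Pow(g, 2)), Rational(1, 2))
Function('Z')(A, v) = Mul(-3, v)
Function('W')(K, G) = Add(32, Mul(-1, Pow(Add(4, Pow(G, 2)), Rational(1, 2)))) (Function('W')(K, G) = Add(3, Mul(-1, Add(-29, Pow(Add(Pow(G, 2), Pow(2, 2)), Rational(1, 2))))) = Add(3, Mul(-1, Add(-29, Pow(Add(Pow(G, 2), 4), Rational(1, 2))))) = Add(3, Mul(-1, Add(-29, Pow(Add(4, Pow(G, 2)), Rational(1, 2))))) = Add(3, Add(29, Mul(-1, Pow(Add(4, Pow(G, 2)), Rational(1, 2))))) = Add(32, Mul(-1, Pow(Add(4, Pow(G, 2)), Rational(1, 2)))))
Y = -10 (Y = Add(Mul(-2, -4), Mul(-3, 6)) = Add(8, -18) = -10)
Mul(Function('W')(-40, -35), Y) = Mul(Add(32, Mul(-1, Pow(Add(4, Pow(-35, 2)), Rational(1, 2)))), -10) = Mul(Add(32, Mul(-1, Pow(Add(4, 1225), Rational(1, 2)))), -10) = Mul(Add(32, Mul(-1, Pow(1229, Rational(1, 2)))), -10) = Add(-320, Mul(10, Pow(1229, Rational(1, 2))))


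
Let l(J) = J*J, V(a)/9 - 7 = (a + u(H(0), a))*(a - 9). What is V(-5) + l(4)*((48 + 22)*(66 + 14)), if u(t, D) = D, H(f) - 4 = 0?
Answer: 90923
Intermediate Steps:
H(f) = 4 (H(f) = 4 + 0 = 4)
V(a) = 63 + 18*a*(-9 + a) (V(a) = 63 + 9*((a + a)*(a - 9)) = 63 + 9*((2*a)*(-9 + a)) = 63 + 9*(2*a*(-9 + a)) = 63 + 18*a*(-9 + a))
l(J) = J**2
V(-5) + l(4)*((48 + 22)*(66 + 14)) = (63 - 162*(-5) + 18*(-5)**2) + 4**2*((48 + 22)*(66 + 14)) = (63 + 810 + 18*25) + 16*(70*80) = (63 + 810 + 450) + 16*5600 = 1323 + 89600 = 90923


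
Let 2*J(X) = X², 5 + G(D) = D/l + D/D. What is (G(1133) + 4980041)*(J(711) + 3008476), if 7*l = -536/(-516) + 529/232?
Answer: 3227968327349410693/198658 ≈ 1.6249e+13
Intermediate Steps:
l = 99329/209496 (l = (-536/(-516) + 529/232)/7 = (-536*(-1/516) + 529*(1/232))/7 = (134/129 + 529/232)/7 = (⅐)*(99329/29928) = 99329/209496 ≈ 0.47413)
G(D) = -4 + 209496*D/99329 (G(D) = -5 + (D/(99329/209496) + D/D) = -5 + (D*(209496/99329) + 1) = -5 + (209496*D/99329 + 1) = -5 + (1 + 209496*D/99329) = -4 + 209496*D/99329)
J(X) = X²/2
(G(1133) + 4980041)*(J(711) + 3008476) = ((-4 + (209496/99329)*1133) + 4980041)*((½)*711² + 3008476) = ((-4 + 237358968/99329) + 4980041)*((½)*505521 + 3008476) = (236961652/99329 + 4980041)*(505521/2 + 3008476) = (494899454141/99329)*(6522473/2) = 3227968327349410693/198658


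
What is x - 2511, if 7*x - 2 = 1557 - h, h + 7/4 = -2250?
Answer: -55065/28 ≈ -1966.6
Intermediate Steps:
h = -9007/4 (h = -7/4 - 2250 = -9007/4 ≈ -2251.8)
x = 15243/28 (x = 2/7 + (1557 - 1*(-9007/4))/7 = 2/7 + (1557 + 9007/4)/7 = 2/7 + (⅐)*(15235/4) = 2/7 + 15235/28 = 15243/28 ≈ 544.39)
x - 2511 = 15243/28 - 2511 = -55065/28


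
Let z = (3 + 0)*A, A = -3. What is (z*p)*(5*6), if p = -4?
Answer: 1080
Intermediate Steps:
z = -9 (z = (3 + 0)*(-3) = 3*(-3) = -9)
(z*p)*(5*6) = (-9*(-4))*(5*6) = 36*30 = 1080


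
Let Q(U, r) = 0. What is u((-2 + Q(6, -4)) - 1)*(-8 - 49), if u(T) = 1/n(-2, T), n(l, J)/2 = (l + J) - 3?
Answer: 57/16 ≈ 3.5625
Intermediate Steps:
n(l, J) = -6 + 2*J + 2*l (n(l, J) = 2*((l + J) - 3) = 2*((J + l) - 3) = 2*(-3 + J + l) = -6 + 2*J + 2*l)
u(T) = 1/(-10 + 2*T) (u(T) = 1/(-6 + 2*T + 2*(-2)) = 1/(-6 + 2*T - 4) = 1/(-10 + 2*T))
u((-2 + Q(6, -4)) - 1)*(-8 - 49) = (1/(2*(-5 + ((-2 + 0) - 1))))*(-8 - 49) = (1/(2*(-5 + (-2 - 1))))*(-57) = (1/(2*(-5 - 3)))*(-57) = ((1/2)/(-8))*(-57) = ((1/2)*(-1/8))*(-57) = -1/16*(-57) = 57/16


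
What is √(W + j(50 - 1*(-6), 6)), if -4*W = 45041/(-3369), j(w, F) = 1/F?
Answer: √159309903/6738 ≈ 1.8732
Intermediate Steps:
W = 45041/13476 (W = -45041/(4*(-3369)) = -45041*(-1)/(4*3369) = -¼*(-45041/3369) = 45041/13476 ≈ 3.3423)
√(W + j(50 - 1*(-6), 6)) = √(45041/13476 + 1/6) = √(45041/13476 + ⅙) = √(47287/13476) = √159309903/6738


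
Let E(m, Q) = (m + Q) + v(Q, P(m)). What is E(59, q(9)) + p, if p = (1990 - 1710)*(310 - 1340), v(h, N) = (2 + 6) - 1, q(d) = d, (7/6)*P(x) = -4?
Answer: -288325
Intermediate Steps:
P(x) = -24/7 (P(x) = (6/7)*(-4) = -24/7)
v(h, N) = 7 (v(h, N) = 8 - 1 = 7)
E(m, Q) = 7 + Q + m (E(m, Q) = (m + Q) + 7 = (Q + m) + 7 = 7 + Q + m)
p = -288400 (p = 280*(-1030) = -288400)
E(59, q(9)) + p = (7 + 9 + 59) - 288400 = 75 - 288400 = -288325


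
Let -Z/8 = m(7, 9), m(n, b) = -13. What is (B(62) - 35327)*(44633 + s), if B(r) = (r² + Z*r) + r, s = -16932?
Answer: -691777073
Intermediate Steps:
Z = 104 (Z = -8*(-13) = 104)
B(r) = r² + 105*r (B(r) = (r² + 104*r) + r = r² + 105*r)
(B(62) - 35327)*(44633 + s) = (62*(105 + 62) - 35327)*(44633 - 16932) = (62*167 - 35327)*27701 = (10354 - 35327)*27701 = -24973*27701 = -691777073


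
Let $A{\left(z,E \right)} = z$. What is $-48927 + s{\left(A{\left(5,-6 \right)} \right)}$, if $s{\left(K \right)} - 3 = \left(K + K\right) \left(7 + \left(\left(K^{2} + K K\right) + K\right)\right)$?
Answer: $-48304$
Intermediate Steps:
$s{\left(K \right)} = 3 + 2 K \left(7 + K + 2 K^{2}\right)$ ($s{\left(K \right)} = 3 + \left(K + K\right) \left(7 + \left(\left(K^{2} + K K\right) + K\right)\right) = 3 + 2 K \left(7 + \left(\left(K^{2} + K^{2}\right) + K\right)\right) = 3 + 2 K \left(7 + \left(2 K^{2} + K\right)\right) = 3 + 2 K \left(7 + \left(K + 2 K^{2}\right)\right) = 3 + 2 K \left(7 + K + 2 K^{2}\right)$)
$-48927 + s{\left(A{\left(5,-6 \right)} \right)} = -48927 + \left(3 + 2 \cdot 5^{2} + 4 \cdot 5^{3} + 14 \cdot 5\right) = -48927 + \left(3 + 2 \cdot 25 + 4 \cdot 125 + 70\right) = -48927 + \left(3 + 50 + 500 + 70\right) = -48927 + 623 = -48304$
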